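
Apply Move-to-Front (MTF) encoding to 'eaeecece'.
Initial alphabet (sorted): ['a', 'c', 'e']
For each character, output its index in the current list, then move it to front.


MTF encoding:
'e': index 2 in ['a', 'c', 'e'] -> ['e', 'a', 'c']
'a': index 1 in ['e', 'a', 'c'] -> ['a', 'e', 'c']
'e': index 1 in ['a', 'e', 'c'] -> ['e', 'a', 'c']
'e': index 0 in ['e', 'a', 'c'] -> ['e', 'a', 'c']
'c': index 2 in ['e', 'a', 'c'] -> ['c', 'e', 'a']
'e': index 1 in ['c', 'e', 'a'] -> ['e', 'c', 'a']
'c': index 1 in ['e', 'c', 'a'] -> ['c', 'e', 'a']
'e': index 1 in ['c', 'e', 'a'] -> ['e', 'c', 'a']


Output: [2, 1, 1, 0, 2, 1, 1, 1]


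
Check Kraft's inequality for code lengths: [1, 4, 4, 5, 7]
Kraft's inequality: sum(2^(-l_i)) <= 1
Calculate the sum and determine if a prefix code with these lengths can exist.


Sum = 2^(-1) + 2^(-4) + 2^(-4) + 2^(-5) + 2^(-7)
    = 0.5 + 0.0625 + 0.0625 + 0.03125 + 0.0078125
    = 85/128 = 0.6640625
Since 0.6640625 <= 1, Kraft's inequality IS satisfied.
A prefix code with these lengths CAN exist.

Kraft sum = 0.6640625. Satisfied.


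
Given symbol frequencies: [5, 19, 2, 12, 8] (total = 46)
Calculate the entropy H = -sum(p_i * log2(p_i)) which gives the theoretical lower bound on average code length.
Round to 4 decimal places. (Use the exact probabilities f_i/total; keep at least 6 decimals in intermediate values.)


Per-symbol terms -p_i * log2(p_i) with p_i = f_i/46:
  p = 5/46 = 0.108696: log2(p) = -3.201634, -p*log2(p) = 0.348004
  p = 19/46 = 0.413043: log2(p) = -1.275634, -p*log2(p) = 0.526892
  p = 2/46 = 0.043478: log2(p) = -4.523562, -p*log2(p) = 0.196677
  p = 12/46 = 0.260870: log2(p) = -1.938599, -p*log2(p) = 0.505722
  p = 8/46 = 0.173913: log2(p) = -2.523562, -p*log2(p) = 0.438880
H = 0.348004 + 0.526892 + 0.196677 + 0.505722 + 0.438880 = 2.016175

H = 2.0162 bits/symbol


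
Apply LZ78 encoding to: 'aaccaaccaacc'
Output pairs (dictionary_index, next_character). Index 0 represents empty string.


LZ78 encoding steps:
Dictionary: {0: ''}
Step 1: w='' (idx 0), next='a' -> output (0, 'a'), add 'a' as idx 1
Step 2: w='a' (idx 1), next='c' -> output (1, 'c'), add 'ac' as idx 2
Step 3: w='' (idx 0), next='c' -> output (0, 'c'), add 'c' as idx 3
Step 4: w='a' (idx 1), next='a' -> output (1, 'a'), add 'aa' as idx 4
Step 5: w='c' (idx 3), next='c' -> output (3, 'c'), add 'cc' as idx 5
Step 6: w='aa' (idx 4), next='c' -> output (4, 'c'), add 'aac' as idx 6
Step 7: w='c' (idx 3), end of input -> output (3, '')


Encoded: [(0, 'a'), (1, 'c'), (0, 'c'), (1, 'a'), (3, 'c'), (4, 'c'), (3, '')]


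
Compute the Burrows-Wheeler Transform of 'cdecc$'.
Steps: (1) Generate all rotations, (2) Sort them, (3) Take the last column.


Rotations (sorted):
  0: $cdecc -> last char: c
  1: c$cdec -> last char: c
  2: cc$cde -> last char: e
  3: cdecc$ -> last char: $
  4: decc$c -> last char: c
  5: ecc$cd -> last char: d


BWT = cce$cd


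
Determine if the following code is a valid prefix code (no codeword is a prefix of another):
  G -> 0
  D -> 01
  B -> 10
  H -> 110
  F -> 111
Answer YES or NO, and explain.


Checking each pair (does one codeword prefix another?):
  G='0' vs D='01': prefix -- VIOLATION

NO -- this is NOT a valid prefix code. G (0) is a prefix of D (01).


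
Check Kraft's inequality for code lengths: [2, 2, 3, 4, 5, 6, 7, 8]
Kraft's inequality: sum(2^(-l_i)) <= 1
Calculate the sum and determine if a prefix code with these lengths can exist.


Sum = 2^(-2) + 2^(-2) + 2^(-3) + 2^(-4) + 2^(-5) + 2^(-6) + 2^(-7) + 2^(-8)
    = 0.25 + 0.25 + 0.125 + 0.0625 + 0.03125 + 0.015625 + 0.0078125 + 0.00390625
    = 191/256 = 0.74609375
Since 0.74609375 <= 1, Kraft's inequality IS satisfied.
A prefix code with these lengths CAN exist.

Kraft sum = 0.74609375. Satisfied.


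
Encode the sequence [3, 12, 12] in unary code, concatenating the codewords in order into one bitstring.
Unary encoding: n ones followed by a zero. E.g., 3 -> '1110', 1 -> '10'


Encode each number as n ones followed by a terminating 0:
  3 -> 1110 (4 bits)
  12 -> 1111111111110 (13 bits)
  12 -> 1111111111110 (13 bits)
Total length = 4 + 13 + 13 = 30 bits.

Unary([3, 12, 12]) = 111011111111111101111111111110 (30 bits)


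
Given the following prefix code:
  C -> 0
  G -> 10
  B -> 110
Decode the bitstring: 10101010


Decoding step by step:
Bits 10 -> G
Bits 10 -> G
Bits 10 -> G
Bits 10 -> G


Decoded message: GGGG


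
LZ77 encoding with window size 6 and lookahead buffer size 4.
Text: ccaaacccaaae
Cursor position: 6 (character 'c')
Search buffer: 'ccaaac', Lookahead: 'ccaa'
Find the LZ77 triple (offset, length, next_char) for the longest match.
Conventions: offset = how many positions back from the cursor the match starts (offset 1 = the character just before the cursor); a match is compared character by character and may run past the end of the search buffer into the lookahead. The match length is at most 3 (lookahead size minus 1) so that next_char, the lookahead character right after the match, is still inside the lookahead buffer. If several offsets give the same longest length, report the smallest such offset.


Try each offset into the search buffer:
  offset=1 (pos 5, char 'c'): match length 2
  offset=2 (pos 4, char 'a'): match length 0
  offset=3 (pos 3, char 'a'): match length 0
  offset=4 (pos 2, char 'a'): match length 0
  offset=5 (pos 1, char 'c'): match length 1
  offset=6 (pos 0, char 'c'): match length 3
Longest match has length 3 at offset 6.
next_char = character at position 6 + 3 = 9 -> 'a'

Best match: offset=6, length=3 (matching 'cca' starting at position 0)
LZ77 triple: (6, 3, 'a')


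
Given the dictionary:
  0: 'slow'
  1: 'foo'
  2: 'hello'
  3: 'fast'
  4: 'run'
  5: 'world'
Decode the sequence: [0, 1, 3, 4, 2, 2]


Look up each index in the dictionary:
  0 -> 'slow'
  1 -> 'foo'
  3 -> 'fast'
  4 -> 'run'
  2 -> 'hello'
  2 -> 'hello'

Decoded: "slow foo fast run hello hello"


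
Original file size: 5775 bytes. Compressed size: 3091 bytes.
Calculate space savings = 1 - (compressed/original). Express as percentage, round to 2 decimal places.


ratio = compressed/original = 3091/5775 = 0.535238
savings = 1 - ratio = 1 - 0.535238 = 0.464762
as a percentage: 0.464762 * 100 = 46.48%

Space savings = 1 - 3091/5775 = 46.48%


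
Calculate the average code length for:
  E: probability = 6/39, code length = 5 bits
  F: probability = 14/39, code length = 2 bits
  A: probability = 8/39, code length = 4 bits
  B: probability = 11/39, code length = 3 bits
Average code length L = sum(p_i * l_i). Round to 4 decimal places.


Weighted contributions p_i * l_i:
  E: (6/39) * 5 = 30/39
  F: (14/39) * 2 = 28/39
  A: (8/39) * 4 = 32/39
  B: (11/39) * 3 = 33/39
Sum = (30 + 28 + 32 + 33)/39 = 123/39

L = 123/39 = 3.1538 bits/symbol


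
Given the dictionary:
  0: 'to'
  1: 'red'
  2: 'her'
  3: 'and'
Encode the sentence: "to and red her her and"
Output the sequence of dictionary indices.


Look up each word in the dictionary:
  'to' -> 0
  'and' -> 3
  'red' -> 1
  'her' -> 2
  'her' -> 2
  'and' -> 3

Encoded: [0, 3, 1, 2, 2, 3]


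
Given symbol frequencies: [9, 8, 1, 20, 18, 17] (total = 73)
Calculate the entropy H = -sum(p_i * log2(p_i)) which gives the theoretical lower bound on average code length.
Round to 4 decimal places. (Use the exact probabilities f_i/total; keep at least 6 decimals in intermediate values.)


Per-symbol terms -p_i * log2(p_i) with p_i = f_i/73:
  p = 9/73 = 0.123288: log2(p) = -3.019900, -p*log2(p) = 0.372316
  p = 8/73 = 0.109589: log2(p) = -3.189825, -p*log2(p) = 0.349570
  p = 1/73 = 0.013699: log2(p) = -6.189825, -p*log2(p) = 0.084792
  p = 20/73 = 0.273973: log2(p) = -1.867896, -p*log2(p) = 0.511752
  p = 18/73 = 0.246575: log2(p) = -2.019900, -p*log2(p) = 0.498057
  p = 17/73 = 0.232877: log2(p) = -2.102362, -p*log2(p) = 0.489591
H = 0.372316 + 0.349570 + 0.084792 + 0.511752 + 0.498057 + 0.489591 = 2.306078

H = 2.3061 bits/symbol


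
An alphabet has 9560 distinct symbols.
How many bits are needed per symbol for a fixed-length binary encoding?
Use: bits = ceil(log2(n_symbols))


log2(9560) = 13.2228
Bracket: 2^13 = 8192 < 9560 <= 2^14 = 16384
So ceil(log2(9560)) = 14

bits = ceil(log2(9560)) = ceil(13.2228) = 14 bits


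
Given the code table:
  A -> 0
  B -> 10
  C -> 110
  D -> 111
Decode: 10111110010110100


Decoding:
10 -> B
111 -> D
110 -> C
0 -> A
10 -> B
110 -> C
10 -> B
0 -> A


Result: BDCABCBA


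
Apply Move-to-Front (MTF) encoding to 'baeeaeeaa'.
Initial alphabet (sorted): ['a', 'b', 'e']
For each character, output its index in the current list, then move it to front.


MTF encoding:
'b': index 1 in ['a', 'b', 'e'] -> ['b', 'a', 'e']
'a': index 1 in ['b', 'a', 'e'] -> ['a', 'b', 'e']
'e': index 2 in ['a', 'b', 'e'] -> ['e', 'a', 'b']
'e': index 0 in ['e', 'a', 'b'] -> ['e', 'a', 'b']
'a': index 1 in ['e', 'a', 'b'] -> ['a', 'e', 'b']
'e': index 1 in ['a', 'e', 'b'] -> ['e', 'a', 'b']
'e': index 0 in ['e', 'a', 'b'] -> ['e', 'a', 'b']
'a': index 1 in ['e', 'a', 'b'] -> ['a', 'e', 'b']
'a': index 0 in ['a', 'e', 'b'] -> ['a', 'e', 'b']


Output: [1, 1, 2, 0, 1, 1, 0, 1, 0]


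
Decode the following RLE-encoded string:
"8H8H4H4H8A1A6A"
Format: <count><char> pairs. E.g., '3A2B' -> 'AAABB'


Expanding each <count><char> pair:
  8H -> 'HHHHHHHH'
  8H -> 'HHHHHHHH'
  4H -> 'HHHH'
  4H -> 'HHHH'
  8A -> 'AAAAAAAA'
  1A -> 'A'
  6A -> 'AAAAAA'

Decoded = HHHHHHHHHHHHHHHHHHHHHHHHAAAAAAAAAAAAAAA


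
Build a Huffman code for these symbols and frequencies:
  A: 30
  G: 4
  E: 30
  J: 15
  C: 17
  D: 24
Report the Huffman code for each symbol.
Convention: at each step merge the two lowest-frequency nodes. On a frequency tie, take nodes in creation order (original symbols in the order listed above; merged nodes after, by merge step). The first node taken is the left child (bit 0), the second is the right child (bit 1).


Huffman tree construction:
Step 1: Merge G(4) + J(15) = 19
Step 2: Merge C(17) + (G+J)(19) = 36
Step 3: Merge D(24) + A(30) = 54
Step 4: Merge E(30) + (C+(G+J))(36) = 66
Step 5: Merge (D+A)(54) + (E+(C+(G+J)))(66) = 120
Read each symbol's code off the tree from the root (left child = 0, right child = 1).

Codes:
  A: 01 (length 2)
  G: 1110 (length 4)
  E: 10 (length 2)
  J: 1111 (length 4)
  C: 110 (length 3)
  D: 00 (length 2)
Average code length: 295/120 = 2.4583 bits/symbol


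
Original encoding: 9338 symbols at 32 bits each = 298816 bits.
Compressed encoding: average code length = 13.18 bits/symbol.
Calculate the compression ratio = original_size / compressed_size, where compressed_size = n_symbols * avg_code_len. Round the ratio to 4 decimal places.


original_size = n_symbols * orig_bits = 9338 * 32 = 298816 bits
compressed_size = n_symbols * avg_code_len = 9338 * 13.18 = 123074.84 bits
ratio = original_size / compressed_size = 298816 / 123074.84 = 2.4279

Compression ratio = 2.4279


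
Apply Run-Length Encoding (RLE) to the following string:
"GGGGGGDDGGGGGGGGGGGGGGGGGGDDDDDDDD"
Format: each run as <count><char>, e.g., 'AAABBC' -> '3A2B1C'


Scanning runs left to right:
  i=0: run of 'G' x 6 -> '6G'
  i=6: run of 'D' x 2 -> '2D'
  i=8: run of 'G' x 18 -> '18G'
  i=26: run of 'D' x 8 -> '8D'

RLE = 6G2D18G8D


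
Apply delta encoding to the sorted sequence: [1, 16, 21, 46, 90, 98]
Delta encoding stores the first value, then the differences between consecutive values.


First value: 1
Deltas:
  16 - 1 = 15
  21 - 16 = 5
  46 - 21 = 25
  90 - 46 = 44
  98 - 90 = 8


Delta encoded: [1, 15, 5, 25, 44, 8]


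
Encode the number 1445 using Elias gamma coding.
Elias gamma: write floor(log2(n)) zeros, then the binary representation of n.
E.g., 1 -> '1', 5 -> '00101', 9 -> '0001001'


num_bits = floor(log2(1445)) + 1 = 11
leading_zeros = num_bits - 1 = 10
binary(1445) = 10110100101

Elias gamma(1445) = '0000000000' + '10110100101' = 000000000010110100101 (21 bits)


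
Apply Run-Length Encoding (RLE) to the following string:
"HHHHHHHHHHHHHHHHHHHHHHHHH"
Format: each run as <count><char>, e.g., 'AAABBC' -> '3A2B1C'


Scanning runs left to right:
  i=0: run of 'H' x 25 -> '25H'

RLE = 25H


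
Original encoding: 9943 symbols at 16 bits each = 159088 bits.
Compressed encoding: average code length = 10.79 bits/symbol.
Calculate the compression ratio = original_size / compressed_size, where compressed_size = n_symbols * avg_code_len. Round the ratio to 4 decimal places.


original_size = n_symbols * orig_bits = 9943 * 16 = 159088 bits
compressed_size = n_symbols * avg_code_len = 9943 * 10.79 = 107284.97 bits
ratio = original_size / compressed_size = 159088 / 107284.97 = 1.4829

Compression ratio = 1.4829


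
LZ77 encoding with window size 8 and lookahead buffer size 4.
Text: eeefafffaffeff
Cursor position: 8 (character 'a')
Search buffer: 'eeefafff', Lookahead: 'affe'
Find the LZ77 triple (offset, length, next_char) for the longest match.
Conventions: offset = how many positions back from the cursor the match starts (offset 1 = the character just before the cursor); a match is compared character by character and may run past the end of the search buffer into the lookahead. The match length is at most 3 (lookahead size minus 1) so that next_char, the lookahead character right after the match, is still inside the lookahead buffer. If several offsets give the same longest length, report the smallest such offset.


Try each offset into the search buffer:
  offset=1 (pos 7, char 'f'): match length 0
  offset=2 (pos 6, char 'f'): match length 0
  offset=3 (pos 5, char 'f'): match length 0
  offset=4 (pos 4, char 'a'): match length 3
  offset=5 (pos 3, char 'f'): match length 0
  offset=6 (pos 2, char 'e'): match length 0
  offset=7 (pos 1, char 'e'): match length 0
  offset=8 (pos 0, char 'e'): match length 0
Longest match has length 3 at offset 4.
next_char = character at position 8 + 3 = 11 -> 'e'

Best match: offset=4, length=3 (matching 'aff' starting at position 4)
LZ77 triple: (4, 3, 'e')


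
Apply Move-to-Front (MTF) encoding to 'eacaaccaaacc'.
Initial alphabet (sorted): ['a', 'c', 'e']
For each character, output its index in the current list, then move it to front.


MTF encoding:
'e': index 2 in ['a', 'c', 'e'] -> ['e', 'a', 'c']
'a': index 1 in ['e', 'a', 'c'] -> ['a', 'e', 'c']
'c': index 2 in ['a', 'e', 'c'] -> ['c', 'a', 'e']
'a': index 1 in ['c', 'a', 'e'] -> ['a', 'c', 'e']
'a': index 0 in ['a', 'c', 'e'] -> ['a', 'c', 'e']
'c': index 1 in ['a', 'c', 'e'] -> ['c', 'a', 'e']
'c': index 0 in ['c', 'a', 'e'] -> ['c', 'a', 'e']
'a': index 1 in ['c', 'a', 'e'] -> ['a', 'c', 'e']
'a': index 0 in ['a', 'c', 'e'] -> ['a', 'c', 'e']
'a': index 0 in ['a', 'c', 'e'] -> ['a', 'c', 'e']
'c': index 1 in ['a', 'c', 'e'] -> ['c', 'a', 'e']
'c': index 0 in ['c', 'a', 'e'] -> ['c', 'a', 'e']


Output: [2, 1, 2, 1, 0, 1, 0, 1, 0, 0, 1, 0]


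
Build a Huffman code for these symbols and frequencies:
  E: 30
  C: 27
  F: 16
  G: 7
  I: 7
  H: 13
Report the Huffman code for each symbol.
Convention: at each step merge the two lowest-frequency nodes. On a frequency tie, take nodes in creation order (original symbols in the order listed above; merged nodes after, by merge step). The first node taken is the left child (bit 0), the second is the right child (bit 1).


Huffman tree construction:
Step 1: Merge G(7) + I(7) = 14
Step 2: Merge H(13) + (G+I)(14) = 27
Step 3: Merge F(16) + C(27) = 43
Step 4: Merge (H+(G+I))(27) + E(30) = 57
Step 5: Merge (F+C)(43) + ((H+(G+I))+E)(57) = 100
Read each symbol's code off the tree from the root (left child = 0, right child = 1).

Codes:
  E: 11 (length 2)
  C: 01 (length 2)
  F: 00 (length 2)
  G: 1010 (length 4)
  I: 1011 (length 4)
  H: 100 (length 3)
Average code length: 241/100 = 2.4100 bits/symbol


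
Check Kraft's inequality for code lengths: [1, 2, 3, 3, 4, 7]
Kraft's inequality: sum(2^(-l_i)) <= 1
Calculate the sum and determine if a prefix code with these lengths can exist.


Sum = 2^(-1) + 2^(-2) + 2^(-3) + 2^(-3) + 2^(-4) + 2^(-7)
    = 0.5 + 0.25 + 0.125 + 0.125 + 0.0625 + 0.0078125
    = 137/128 = 1.0703125
Since 1.0703125 > 1, Kraft's inequality is NOT satisfied.
A prefix code with these lengths CANNOT exist.

Kraft sum = 1.0703125. Not satisfied.


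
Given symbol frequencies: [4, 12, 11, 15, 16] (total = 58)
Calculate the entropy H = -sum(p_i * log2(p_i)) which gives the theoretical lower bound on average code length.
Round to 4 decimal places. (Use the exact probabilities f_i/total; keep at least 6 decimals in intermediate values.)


Per-symbol terms -p_i * log2(p_i) with p_i = f_i/58:
  p = 4/58 = 0.068966: log2(p) = -3.857981, -p*log2(p) = 0.266068
  p = 12/58 = 0.206897: log2(p) = -2.273018, -p*log2(p) = 0.470280
  p = 11/58 = 0.189655: log2(p) = -2.398549, -p*log2(p) = 0.454897
  p = 15/58 = 0.258621: log2(p) = -1.951090, -p*log2(p) = 0.504592
  p = 16/58 = 0.275862: log2(p) = -1.857981, -p*log2(p) = 0.512546
H = 0.266068 + 0.470280 + 0.454897 + 0.504592 + 0.512546 = 2.208383

H = 2.2084 bits/symbol


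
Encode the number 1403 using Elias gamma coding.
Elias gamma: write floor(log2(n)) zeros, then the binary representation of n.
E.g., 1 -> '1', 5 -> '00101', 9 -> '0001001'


num_bits = floor(log2(1403)) + 1 = 11
leading_zeros = num_bits - 1 = 10
binary(1403) = 10101111011

Elias gamma(1403) = '0000000000' + '10101111011' = 000000000010101111011 (21 bits)


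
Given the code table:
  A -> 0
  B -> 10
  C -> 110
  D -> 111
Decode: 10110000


Decoding:
10 -> B
110 -> C
0 -> A
0 -> A
0 -> A


Result: BCAAA


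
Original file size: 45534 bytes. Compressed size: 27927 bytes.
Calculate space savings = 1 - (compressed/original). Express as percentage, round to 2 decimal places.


ratio = compressed/original = 27927/45534 = 0.613322
savings = 1 - ratio = 1 - 0.613322 = 0.386678
as a percentage: 0.386678 * 100 = 38.67%

Space savings = 1 - 27927/45534 = 38.67%


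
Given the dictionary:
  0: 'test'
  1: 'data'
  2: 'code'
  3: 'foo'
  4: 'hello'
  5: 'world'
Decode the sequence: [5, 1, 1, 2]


Look up each index in the dictionary:
  5 -> 'world'
  1 -> 'data'
  1 -> 'data'
  2 -> 'code'

Decoded: "world data data code"


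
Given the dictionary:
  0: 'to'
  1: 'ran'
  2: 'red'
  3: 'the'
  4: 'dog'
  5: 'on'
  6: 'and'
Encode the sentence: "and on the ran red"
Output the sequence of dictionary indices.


Look up each word in the dictionary:
  'and' -> 6
  'on' -> 5
  'the' -> 3
  'ran' -> 1
  'red' -> 2

Encoded: [6, 5, 3, 1, 2]


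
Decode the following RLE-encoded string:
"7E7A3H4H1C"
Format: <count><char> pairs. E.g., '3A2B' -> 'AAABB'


Expanding each <count><char> pair:
  7E -> 'EEEEEEE'
  7A -> 'AAAAAAA'
  3H -> 'HHH'
  4H -> 'HHHH'
  1C -> 'C'

Decoded = EEEEEEEAAAAAAAHHHHHHHC


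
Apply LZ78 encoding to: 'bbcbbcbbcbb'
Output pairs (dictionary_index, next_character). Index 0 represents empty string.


LZ78 encoding steps:
Dictionary: {0: ''}
Step 1: w='' (idx 0), next='b' -> output (0, 'b'), add 'b' as idx 1
Step 2: w='b' (idx 1), next='c' -> output (1, 'c'), add 'bc' as idx 2
Step 3: w='b' (idx 1), next='b' -> output (1, 'b'), add 'bb' as idx 3
Step 4: w='' (idx 0), next='c' -> output (0, 'c'), add 'c' as idx 4
Step 5: w='bb' (idx 3), next='c' -> output (3, 'c'), add 'bbc' as idx 5
Step 6: w='bb' (idx 3), end of input -> output (3, '')


Encoded: [(0, 'b'), (1, 'c'), (1, 'b'), (0, 'c'), (3, 'c'), (3, '')]


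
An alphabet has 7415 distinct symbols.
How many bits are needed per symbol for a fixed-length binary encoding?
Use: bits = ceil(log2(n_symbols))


log2(7415) = 12.8562
Bracket: 2^12 = 4096 < 7415 <= 2^13 = 8192
So ceil(log2(7415)) = 13

bits = ceil(log2(7415)) = ceil(12.8562) = 13 bits


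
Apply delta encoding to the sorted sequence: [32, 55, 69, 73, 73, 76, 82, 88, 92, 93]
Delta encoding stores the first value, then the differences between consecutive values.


First value: 32
Deltas:
  55 - 32 = 23
  69 - 55 = 14
  73 - 69 = 4
  73 - 73 = 0
  76 - 73 = 3
  82 - 76 = 6
  88 - 82 = 6
  92 - 88 = 4
  93 - 92 = 1


Delta encoded: [32, 23, 14, 4, 0, 3, 6, 6, 4, 1]


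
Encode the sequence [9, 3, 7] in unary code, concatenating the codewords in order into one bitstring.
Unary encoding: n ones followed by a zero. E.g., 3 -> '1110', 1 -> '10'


Encode each number as n ones followed by a terminating 0:
  9 -> 1111111110 (10 bits)
  3 -> 1110 (4 bits)
  7 -> 11111110 (8 bits)
Total length = 10 + 4 + 8 = 22 bits.

Unary([9, 3, 7]) = 1111111110111011111110 (22 bits)


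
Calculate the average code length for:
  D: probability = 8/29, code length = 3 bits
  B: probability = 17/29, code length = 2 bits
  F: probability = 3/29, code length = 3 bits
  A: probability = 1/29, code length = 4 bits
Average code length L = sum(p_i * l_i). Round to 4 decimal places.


Weighted contributions p_i * l_i:
  D: (8/29) * 3 = 24/29
  B: (17/29) * 2 = 34/29
  F: (3/29) * 3 = 9/29
  A: (1/29) * 4 = 4/29
Sum = (24 + 34 + 9 + 4)/29 = 71/29

L = 71/29 = 2.4483 bits/symbol


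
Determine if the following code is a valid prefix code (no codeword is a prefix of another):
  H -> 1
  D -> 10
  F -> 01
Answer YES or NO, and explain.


Checking each pair (does one codeword prefix another?):
  H='1' vs D='10': prefix -- VIOLATION

NO -- this is NOT a valid prefix code. H (1) is a prefix of D (10).


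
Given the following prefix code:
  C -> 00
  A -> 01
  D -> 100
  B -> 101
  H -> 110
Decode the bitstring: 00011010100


Decoding step by step:
Bits 00 -> C
Bits 01 -> A
Bits 101 -> B
Bits 01 -> A
Bits 00 -> C


Decoded message: CABAC


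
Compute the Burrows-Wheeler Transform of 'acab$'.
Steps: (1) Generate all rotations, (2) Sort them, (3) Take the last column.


Rotations (sorted):
  0: $acab -> last char: b
  1: ab$ac -> last char: c
  2: acab$ -> last char: $
  3: b$aca -> last char: a
  4: cab$a -> last char: a


BWT = bc$aa


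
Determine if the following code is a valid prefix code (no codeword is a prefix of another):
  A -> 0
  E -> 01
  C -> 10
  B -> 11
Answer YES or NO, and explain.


Checking each pair (does one codeword prefix another?):
  A='0' vs E='01': prefix -- VIOLATION

NO -- this is NOT a valid prefix code. A (0) is a prefix of E (01).


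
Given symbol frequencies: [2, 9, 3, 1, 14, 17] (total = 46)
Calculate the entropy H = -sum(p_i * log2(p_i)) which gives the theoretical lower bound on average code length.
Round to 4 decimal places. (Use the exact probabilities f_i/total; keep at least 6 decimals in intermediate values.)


Per-symbol terms -p_i * log2(p_i) with p_i = f_i/46:
  p = 2/46 = 0.043478: log2(p) = -4.523562, -p*log2(p) = 0.196677
  p = 9/46 = 0.195652: log2(p) = -2.353637, -p*log2(p) = 0.460494
  p = 3/46 = 0.065217: log2(p) = -3.938599, -p*log2(p) = 0.256865
  p = 1/46 = 0.021739: log2(p) = -5.523562, -p*log2(p) = 0.120077
  p = 14/46 = 0.304348: log2(p) = -1.716207, -p*log2(p) = 0.522324
  p = 17/46 = 0.369565: log2(p) = -1.436099, -p*log2(p) = 0.530732
H = 0.196677 + 0.460494 + 0.256865 + 0.120077 + 0.522324 + 0.530732 = 2.087169

H = 2.0872 bits/symbol


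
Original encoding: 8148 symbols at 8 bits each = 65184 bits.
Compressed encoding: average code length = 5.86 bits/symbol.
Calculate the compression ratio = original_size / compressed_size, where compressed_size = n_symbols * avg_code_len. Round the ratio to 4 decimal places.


original_size = n_symbols * orig_bits = 8148 * 8 = 65184 bits
compressed_size = n_symbols * avg_code_len = 8148 * 5.86 = 47747.28 bits
ratio = original_size / compressed_size = 65184 / 47747.28 = 1.3652

Compression ratio = 1.3652


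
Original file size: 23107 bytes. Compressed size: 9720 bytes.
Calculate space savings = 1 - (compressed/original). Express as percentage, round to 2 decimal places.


ratio = compressed/original = 9720/23107 = 0.420652
savings = 1 - ratio = 1 - 0.420652 = 0.579348
as a percentage: 0.579348 * 100 = 57.93%

Space savings = 1 - 9720/23107 = 57.93%


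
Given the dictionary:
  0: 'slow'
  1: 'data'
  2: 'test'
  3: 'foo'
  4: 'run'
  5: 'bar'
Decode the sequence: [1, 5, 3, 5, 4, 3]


Look up each index in the dictionary:
  1 -> 'data'
  5 -> 'bar'
  3 -> 'foo'
  5 -> 'bar'
  4 -> 'run'
  3 -> 'foo'

Decoded: "data bar foo bar run foo"


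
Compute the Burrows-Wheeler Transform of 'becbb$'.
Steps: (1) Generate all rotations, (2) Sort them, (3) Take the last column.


Rotations (sorted):
  0: $becbb -> last char: b
  1: b$becb -> last char: b
  2: bb$bec -> last char: c
  3: becbb$ -> last char: $
  4: cbb$be -> last char: e
  5: ecbb$b -> last char: b


BWT = bbc$eb


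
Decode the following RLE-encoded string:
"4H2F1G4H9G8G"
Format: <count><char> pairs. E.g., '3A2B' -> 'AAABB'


Expanding each <count><char> pair:
  4H -> 'HHHH'
  2F -> 'FF'
  1G -> 'G'
  4H -> 'HHHH'
  9G -> 'GGGGGGGGG'
  8G -> 'GGGGGGGG'

Decoded = HHHHFFGHHHHGGGGGGGGGGGGGGGGG


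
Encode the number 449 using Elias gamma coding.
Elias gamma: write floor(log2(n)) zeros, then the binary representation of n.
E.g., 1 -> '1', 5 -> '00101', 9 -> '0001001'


num_bits = floor(log2(449)) + 1 = 9
leading_zeros = num_bits - 1 = 8
binary(449) = 111000001

Elias gamma(449) = '00000000' + '111000001' = 00000000111000001 (17 bits)


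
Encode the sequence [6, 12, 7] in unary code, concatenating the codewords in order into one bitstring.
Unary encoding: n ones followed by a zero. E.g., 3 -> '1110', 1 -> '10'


Encode each number as n ones followed by a terminating 0:
  6 -> 1111110 (7 bits)
  12 -> 1111111111110 (13 bits)
  7 -> 11111110 (8 bits)
Total length = 7 + 13 + 8 = 28 bits.

Unary([6, 12, 7]) = 1111110111111111111011111110 (28 bits)


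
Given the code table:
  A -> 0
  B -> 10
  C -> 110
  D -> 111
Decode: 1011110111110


Decoding:
10 -> B
111 -> D
10 -> B
111 -> D
110 -> C


Result: BDBDC


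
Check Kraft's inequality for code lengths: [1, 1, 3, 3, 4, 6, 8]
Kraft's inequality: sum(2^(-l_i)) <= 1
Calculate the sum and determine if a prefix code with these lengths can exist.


Sum = 2^(-1) + 2^(-1) + 2^(-3) + 2^(-3) + 2^(-4) + 2^(-6) + 2^(-8)
    = 0.5 + 0.5 + 0.125 + 0.125 + 0.0625 + 0.015625 + 0.00390625
    = 341/256 = 1.33203125
Since 1.33203125 > 1, Kraft's inequality is NOT satisfied.
A prefix code with these lengths CANNOT exist.

Kraft sum = 1.33203125. Not satisfied.


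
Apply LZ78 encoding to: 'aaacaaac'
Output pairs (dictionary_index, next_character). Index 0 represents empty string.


LZ78 encoding steps:
Dictionary: {0: ''}
Step 1: w='' (idx 0), next='a' -> output (0, 'a'), add 'a' as idx 1
Step 2: w='a' (idx 1), next='a' -> output (1, 'a'), add 'aa' as idx 2
Step 3: w='' (idx 0), next='c' -> output (0, 'c'), add 'c' as idx 3
Step 4: w='aa' (idx 2), next='a' -> output (2, 'a'), add 'aaa' as idx 4
Step 5: w='c' (idx 3), end of input -> output (3, '')


Encoded: [(0, 'a'), (1, 'a'), (0, 'c'), (2, 'a'), (3, '')]


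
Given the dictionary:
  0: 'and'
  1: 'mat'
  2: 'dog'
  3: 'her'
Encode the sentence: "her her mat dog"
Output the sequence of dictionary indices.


Look up each word in the dictionary:
  'her' -> 3
  'her' -> 3
  'mat' -> 1
  'dog' -> 2

Encoded: [3, 3, 1, 2]


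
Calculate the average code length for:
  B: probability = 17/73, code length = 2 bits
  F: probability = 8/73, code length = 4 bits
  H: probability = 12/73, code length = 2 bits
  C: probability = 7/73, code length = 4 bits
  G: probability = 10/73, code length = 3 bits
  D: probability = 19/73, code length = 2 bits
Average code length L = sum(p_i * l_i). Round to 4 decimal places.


Weighted contributions p_i * l_i:
  B: (17/73) * 2 = 34/73
  F: (8/73) * 4 = 32/73
  H: (12/73) * 2 = 24/73
  C: (7/73) * 4 = 28/73
  G: (10/73) * 3 = 30/73
  D: (19/73) * 2 = 38/73
Sum = (34 + 32 + 24 + 28 + 30 + 38)/73 = 186/73

L = 186/73 = 2.5479 bits/symbol


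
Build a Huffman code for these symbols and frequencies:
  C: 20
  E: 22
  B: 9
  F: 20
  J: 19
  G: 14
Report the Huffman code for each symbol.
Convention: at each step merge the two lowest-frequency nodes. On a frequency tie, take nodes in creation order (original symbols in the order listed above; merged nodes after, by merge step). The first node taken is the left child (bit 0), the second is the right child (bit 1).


Huffman tree construction:
Step 1: Merge B(9) + G(14) = 23
Step 2: Merge J(19) + C(20) = 39
Step 3: Merge F(20) + E(22) = 42
Step 4: Merge (B+G)(23) + (J+C)(39) = 62
Step 5: Merge (F+E)(42) + ((B+G)+(J+C))(62) = 104
Read each symbol's code off the tree from the root (left child = 0, right child = 1).

Codes:
  C: 111 (length 3)
  E: 01 (length 2)
  B: 100 (length 3)
  F: 00 (length 2)
  J: 110 (length 3)
  G: 101 (length 3)
Average code length: 270/104 = 2.5962 bits/symbol


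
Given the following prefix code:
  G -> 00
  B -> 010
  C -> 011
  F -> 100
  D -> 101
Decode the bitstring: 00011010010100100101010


Decoding step by step:
Bits 00 -> G
Bits 011 -> C
Bits 010 -> B
Bits 010 -> B
Bits 100 -> F
Bits 100 -> F
Bits 101 -> D
Bits 010 -> B


Decoded message: GCBBFFDB


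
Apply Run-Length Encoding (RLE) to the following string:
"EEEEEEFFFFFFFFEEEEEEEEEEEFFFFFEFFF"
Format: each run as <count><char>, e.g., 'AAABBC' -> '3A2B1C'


Scanning runs left to right:
  i=0: run of 'E' x 6 -> '6E'
  i=6: run of 'F' x 8 -> '8F'
  i=14: run of 'E' x 11 -> '11E'
  i=25: run of 'F' x 5 -> '5F'
  i=30: run of 'E' x 1 -> '1E'
  i=31: run of 'F' x 3 -> '3F'

RLE = 6E8F11E5F1E3F


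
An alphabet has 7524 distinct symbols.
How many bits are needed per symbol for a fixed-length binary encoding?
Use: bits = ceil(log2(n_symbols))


log2(7524) = 12.8773
Bracket: 2^12 = 4096 < 7524 <= 2^13 = 8192
So ceil(log2(7524)) = 13

bits = ceil(log2(7524)) = ceil(12.8773) = 13 bits


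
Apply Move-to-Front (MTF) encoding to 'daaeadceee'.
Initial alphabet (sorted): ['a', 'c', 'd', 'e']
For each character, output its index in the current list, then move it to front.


MTF encoding:
'd': index 2 in ['a', 'c', 'd', 'e'] -> ['d', 'a', 'c', 'e']
'a': index 1 in ['d', 'a', 'c', 'e'] -> ['a', 'd', 'c', 'e']
'a': index 0 in ['a', 'd', 'c', 'e'] -> ['a', 'd', 'c', 'e']
'e': index 3 in ['a', 'd', 'c', 'e'] -> ['e', 'a', 'd', 'c']
'a': index 1 in ['e', 'a', 'd', 'c'] -> ['a', 'e', 'd', 'c']
'd': index 2 in ['a', 'e', 'd', 'c'] -> ['d', 'a', 'e', 'c']
'c': index 3 in ['d', 'a', 'e', 'c'] -> ['c', 'd', 'a', 'e']
'e': index 3 in ['c', 'd', 'a', 'e'] -> ['e', 'c', 'd', 'a']
'e': index 0 in ['e', 'c', 'd', 'a'] -> ['e', 'c', 'd', 'a']
'e': index 0 in ['e', 'c', 'd', 'a'] -> ['e', 'c', 'd', 'a']


Output: [2, 1, 0, 3, 1, 2, 3, 3, 0, 0]


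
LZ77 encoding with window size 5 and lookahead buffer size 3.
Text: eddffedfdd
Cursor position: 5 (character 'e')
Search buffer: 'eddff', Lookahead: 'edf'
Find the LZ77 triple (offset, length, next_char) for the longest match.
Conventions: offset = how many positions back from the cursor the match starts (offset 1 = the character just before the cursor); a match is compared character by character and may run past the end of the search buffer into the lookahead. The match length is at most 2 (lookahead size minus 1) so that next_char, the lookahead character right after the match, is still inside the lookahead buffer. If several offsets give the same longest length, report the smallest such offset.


Try each offset into the search buffer:
  offset=1 (pos 4, char 'f'): match length 0
  offset=2 (pos 3, char 'f'): match length 0
  offset=3 (pos 2, char 'd'): match length 0
  offset=4 (pos 1, char 'd'): match length 0
  offset=5 (pos 0, char 'e'): match length 2
Longest match has length 2 at offset 5.
next_char = character at position 5 + 2 = 7 -> 'f'

Best match: offset=5, length=2 (matching 'ed' starting at position 0)
LZ77 triple: (5, 2, 'f')


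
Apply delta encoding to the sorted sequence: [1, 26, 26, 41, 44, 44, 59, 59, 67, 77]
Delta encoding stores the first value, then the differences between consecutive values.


First value: 1
Deltas:
  26 - 1 = 25
  26 - 26 = 0
  41 - 26 = 15
  44 - 41 = 3
  44 - 44 = 0
  59 - 44 = 15
  59 - 59 = 0
  67 - 59 = 8
  77 - 67 = 10


Delta encoded: [1, 25, 0, 15, 3, 0, 15, 0, 8, 10]


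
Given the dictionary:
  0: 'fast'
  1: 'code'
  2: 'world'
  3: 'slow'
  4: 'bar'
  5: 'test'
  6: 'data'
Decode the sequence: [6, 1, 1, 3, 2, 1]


Look up each index in the dictionary:
  6 -> 'data'
  1 -> 'code'
  1 -> 'code'
  3 -> 'slow'
  2 -> 'world'
  1 -> 'code'

Decoded: "data code code slow world code"


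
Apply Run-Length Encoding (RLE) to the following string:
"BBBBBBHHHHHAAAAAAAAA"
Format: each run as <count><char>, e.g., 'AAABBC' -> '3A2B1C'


Scanning runs left to right:
  i=0: run of 'B' x 6 -> '6B'
  i=6: run of 'H' x 5 -> '5H'
  i=11: run of 'A' x 9 -> '9A'

RLE = 6B5H9A


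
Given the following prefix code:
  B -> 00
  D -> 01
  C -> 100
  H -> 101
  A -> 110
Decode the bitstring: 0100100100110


Decoding step by step:
Bits 01 -> D
Bits 00 -> B
Bits 100 -> C
Bits 100 -> C
Bits 110 -> A


Decoded message: DBCCA


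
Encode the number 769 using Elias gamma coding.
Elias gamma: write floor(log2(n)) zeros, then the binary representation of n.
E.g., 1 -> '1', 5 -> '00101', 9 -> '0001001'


num_bits = floor(log2(769)) + 1 = 10
leading_zeros = num_bits - 1 = 9
binary(769) = 1100000001

Elias gamma(769) = '000000000' + '1100000001' = 0000000001100000001 (19 bits)


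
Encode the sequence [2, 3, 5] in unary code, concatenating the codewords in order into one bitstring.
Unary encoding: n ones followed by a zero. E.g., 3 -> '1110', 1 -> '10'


Encode each number as n ones followed by a terminating 0:
  2 -> 110 (3 bits)
  3 -> 1110 (4 bits)
  5 -> 111110 (6 bits)
Total length = 3 + 4 + 6 = 13 bits.

Unary([2, 3, 5]) = 1101110111110 (13 bits)


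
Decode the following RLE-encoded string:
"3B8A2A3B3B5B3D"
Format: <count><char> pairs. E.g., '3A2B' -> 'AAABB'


Expanding each <count><char> pair:
  3B -> 'BBB'
  8A -> 'AAAAAAAA'
  2A -> 'AA'
  3B -> 'BBB'
  3B -> 'BBB'
  5B -> 'BBBBB'
  3D -> 'DDD'

Decoded = BBBAAAAAAAAAABBBBBBBBBBBDDD


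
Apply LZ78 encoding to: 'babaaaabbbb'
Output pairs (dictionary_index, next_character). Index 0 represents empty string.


LZ78 encoding steps:
Dictionary: {0: ''}
Step 1: w='' (idx 0), next='b' -> output (0, 'b'), add 'b' as idx 1
Step 2: w='' (idx 0), next='a' -> output (0, 'a'), add 'a' as idx 2
Step 3: w='b' (idx 1), next='a' -> output (1, 'a'), add 'ba' as idx 3
Step 4: w='a' (idx 2), next='a' -> output (2, 'a'), add 'aa' as idx 4
Step 5: w='a' (idx 2), next='b' -> output (2, 'b'), add 'ab' as idx 5
Step 6: w='b' (idx 1), next='b' -> output (1, 'b'), add 'bb' as idx 6
Step 7: w='b' (idx 1), end of input -> output (1, '')


Encoded: [(0, 'b'), (0, 'a'), (1, 'a'), (2, 'a'), (2, 'b'), (1, 'b'), (1, '')]


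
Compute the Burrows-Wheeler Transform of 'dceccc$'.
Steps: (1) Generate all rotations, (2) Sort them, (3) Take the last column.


Rotations (sorted):
  0: $dceccc -> last char: c
  1: c$dcecc -> last char: c
  2: cc$dcec -> last char: c
  3: ccc$dce -> last char: e
  4: ceccc$d -> last char: d
  5: dceccc$ -> last char: $
  6: eccc$dc -> last char: c


BWT = ccced$c


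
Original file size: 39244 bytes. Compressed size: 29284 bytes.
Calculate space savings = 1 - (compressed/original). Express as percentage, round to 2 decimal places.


ratio = compressed/original = 29284/39244 = 0.746203
savings = 1 - ratio = 1 - 0.746203 = 0.253797
as a percentage: 0.253797 * 100 = 25.38%

Space savings = 1 - 29284/39244 = 25.38%


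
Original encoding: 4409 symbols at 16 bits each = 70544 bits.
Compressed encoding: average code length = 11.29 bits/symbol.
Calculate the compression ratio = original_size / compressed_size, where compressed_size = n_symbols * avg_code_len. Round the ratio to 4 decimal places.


original_size = n_symbols * orig_bits = 4409 * 16 = 70544 bits
compressed_size = n_symbols * avg_code_len = 4409 * 11.29 = 49777.61 bits
ratio = original_size / compressed_size = 70544 / 49777.61 = 1.4172

Compression ratio = 1.4172


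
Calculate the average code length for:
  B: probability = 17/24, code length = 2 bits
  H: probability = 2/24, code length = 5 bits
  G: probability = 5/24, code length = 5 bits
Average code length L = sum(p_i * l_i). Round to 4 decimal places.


Weighted contributions p_i * l_i:
  B: (17/24) * 2 = 34/24
  H: (2/24) * 5 = 10/24
  G: (5/24) * 5 = 25/24
Sum = (34 + 10 + 25)/24 = 69/24

L = 69/24 = 2.8750 bits/symbol


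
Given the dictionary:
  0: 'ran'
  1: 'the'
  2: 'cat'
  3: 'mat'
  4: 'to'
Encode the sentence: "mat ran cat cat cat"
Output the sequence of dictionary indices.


Look up each word in the dictionary:
  'mat' -> 3
  'ran' -> 0
  'cat' -> 2
  'cat' -> 2
  'cat' -> 2

Encoded: [3, 0, 2, 2, 2]


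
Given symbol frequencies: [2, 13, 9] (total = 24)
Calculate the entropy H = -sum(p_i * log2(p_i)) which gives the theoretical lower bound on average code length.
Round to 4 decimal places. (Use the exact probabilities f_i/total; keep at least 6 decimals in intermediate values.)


Per-symbol terms -p_i * log2(p_i) with p_i = f_i/24:
  p = 2/24 = 0.083333: log2(p) = -3.584963, -p*log2(p) = 0.298747
  p = 13/24 = 0.541667: log2(p) = -0.884523, -p*log2(p) = 0.479117
  p = 9/24 = 0.375000: log2(p) = -1.415037, -p*log2(p) = 0.530639
H = 0.298747 + 0.479117 + 0.530639 = 1.308503

H = 1.3085 bits/symbol


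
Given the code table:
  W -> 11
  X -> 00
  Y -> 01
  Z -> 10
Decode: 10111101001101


Decoding:
10 -> Z
11 -> W
11 -> W
01 -> Y
00 -> X
11 -> W
01 -> Y


Result: ZWWYXWY


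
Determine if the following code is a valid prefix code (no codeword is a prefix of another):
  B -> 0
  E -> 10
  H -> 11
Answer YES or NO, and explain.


Checking each pair (does one codeword prefix another?):
  B='0' vs E='10': no prefix
  B='0' vs H='11': no prefix
  E='10' vs B='0': no prefix
  E='10' vs H='11': no prefix
  H='11' vs B='0': no prefix
  H='11' vs E='10': no prefix
No violation found over all pairs.

YES -- this is a valid prefix code. No codeword is a prefix of any other codeword.


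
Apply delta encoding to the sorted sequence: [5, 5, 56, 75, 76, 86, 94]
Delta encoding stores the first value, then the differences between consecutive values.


First value: 5
Deltas:
  5 - 5 = 0
  56 - 5 = 51
  75 - 56 = 19
  76 - 75 = 1
  86 - 76 = 10
  94 - 86 = 8


Delta encoded: [5, 0, 51, 19, 1, 10, 8]


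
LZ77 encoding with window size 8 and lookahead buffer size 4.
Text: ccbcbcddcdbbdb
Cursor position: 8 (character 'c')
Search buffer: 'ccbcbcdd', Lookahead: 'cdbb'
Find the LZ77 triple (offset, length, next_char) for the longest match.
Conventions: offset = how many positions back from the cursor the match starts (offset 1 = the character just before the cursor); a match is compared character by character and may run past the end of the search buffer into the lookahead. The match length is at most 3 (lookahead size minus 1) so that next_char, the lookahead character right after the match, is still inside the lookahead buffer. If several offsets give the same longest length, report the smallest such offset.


Try each offset into the search buffer:
  offset=1 (pos 7, char 'd'): match length 0
  offset=2 (pos 6, char 'd'): match length 0
  offset=3 (pos 5, char 'c'): match length 2
  offset=4 (pos 4, char 'b'): match length 0
  offset=5 (pos 3, char 'c'): match length 1
  offset=6 (pos 2, char 'b'): match length 0
  offset=7 (pos 1, char 'c'): match length 1
  offset=8 (pos 0, char 'c'): match length 1
Longest match has length 2 at offset 3.
next_char = character at position 8 + 2 = 10 -> 'b'

Best match: offset=3, length=2 (matching 'cd' starting at position 5)
LZ77 triple: (3, 2, 'b')


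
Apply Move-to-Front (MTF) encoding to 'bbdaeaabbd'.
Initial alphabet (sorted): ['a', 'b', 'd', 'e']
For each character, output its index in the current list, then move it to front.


MTF encoding:
'b': index 1 in ['a', 'b', 'd', 'e'] -> ['b', 'a', 'd', 'e']
'b': index 0 in ['b', 'a', 'd', 'e'] -> ['b', 'a', 'd', 'e']
'd': index 2 in ['b', 'a', 'd', 'e'] -> ['d', 'b', 'a', 'e']
'a': index 2 in ['d', 'b', 'a', 'e'] -> ['a', 'd', 'b', 'e']
'e': index 3 in ['a', 'd', 'b', 'e'] -> ['e', 'a', 'd', 'b']
'a': index 1 in ['e', 'a', 'd', 'b'] -> ['a', 'e', 'd', 'b']
'a': index 0 in ['a', 'e', 'd', 'b'] -> ['a', 'e', 'd', 'b']
'b': index 3 in ['a', 'e', 'd', 'b'] -> ['b', 'a', 'e', 'd']
'b': index 0 in ['b', 'a', 'e', 'd'] -> ['b', 'a', 'e', 'd']
'd': index 3 in ['b', 'a', 'e', 'd'] -> ['d', 'b', 'a', 'e']


Output: [1, 0, 2, 2, 3, 1, 0, 3, 0, 3]
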